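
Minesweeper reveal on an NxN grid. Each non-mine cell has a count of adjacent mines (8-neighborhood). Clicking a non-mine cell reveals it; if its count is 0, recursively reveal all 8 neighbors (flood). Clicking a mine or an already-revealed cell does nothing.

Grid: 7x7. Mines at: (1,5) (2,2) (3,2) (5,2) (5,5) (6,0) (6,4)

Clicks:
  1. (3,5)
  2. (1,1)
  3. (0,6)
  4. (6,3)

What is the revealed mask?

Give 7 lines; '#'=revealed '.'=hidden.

Click 1 (3,5) count=0: revealed 12 new [(2,3) (2,4) (2,5) (2,6) (3,3) (3,4) (3,5) (3,6) (4,3) (4,4) (4,5) (4,6)] -> total=12
Click 2 (1,1) count=1: revealed 1 new [(1,1)] -> total=13
Click 3 (0,6) count=1: revealed 1 new [(0,6)] -> total=14
Click 4 (6,3) count=2: revealed 1 new [(6,3)] -> total=15

Answer: ......#
.#.....
...####
...####
...####
.......
...#...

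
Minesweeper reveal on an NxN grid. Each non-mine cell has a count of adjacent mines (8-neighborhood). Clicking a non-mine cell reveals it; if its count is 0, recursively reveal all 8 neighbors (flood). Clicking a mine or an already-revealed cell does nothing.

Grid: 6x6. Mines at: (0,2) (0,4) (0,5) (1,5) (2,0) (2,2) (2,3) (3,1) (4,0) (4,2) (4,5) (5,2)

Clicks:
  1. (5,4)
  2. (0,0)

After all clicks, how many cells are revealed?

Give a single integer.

Answer: 5

Derivation:
Click 1 (5,4) count=1: revealed 1 new [(5,4)] -> total=1
Click 2 (0,0) count=0: revealed 4 new [(0,0) (0,1) (1,0) (1,1)] -> total=5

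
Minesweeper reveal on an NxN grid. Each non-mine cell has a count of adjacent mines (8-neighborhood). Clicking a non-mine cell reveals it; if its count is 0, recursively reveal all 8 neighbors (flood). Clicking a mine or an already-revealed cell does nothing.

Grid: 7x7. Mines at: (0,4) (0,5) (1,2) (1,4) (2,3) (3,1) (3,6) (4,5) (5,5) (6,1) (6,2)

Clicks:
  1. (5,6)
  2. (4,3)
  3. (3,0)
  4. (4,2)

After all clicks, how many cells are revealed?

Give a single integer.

Answer: 11

Derivation:
Click 1 (5,6) count=2: revealed 1 new [(5,6)] -> total=1
Click 2 (4,3) count=0: revealed 9 new [(3,2) (3,3) (3,4) (4,2) (4,3) (4,4) (5,2) (5,3) (5,4)] -> total=10
Click 3 (3,0) count=1: revealed 1 new [(3,0)] -> total=11
Click 4 (4,2) count=1: revealed 0 new [(none)] -> total=11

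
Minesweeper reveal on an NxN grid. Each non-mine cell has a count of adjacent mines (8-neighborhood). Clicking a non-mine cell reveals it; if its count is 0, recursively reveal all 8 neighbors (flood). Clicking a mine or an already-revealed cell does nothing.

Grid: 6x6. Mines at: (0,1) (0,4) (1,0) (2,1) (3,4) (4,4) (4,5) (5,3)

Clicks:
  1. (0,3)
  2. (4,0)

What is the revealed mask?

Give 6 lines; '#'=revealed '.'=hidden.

Answer: ...#..
......
......
###...
###...
###...

Derivation:
Click 1 (0,3) count=1: revealed 1 new [(0,3)] -> total=1
Click 2 (4,0) count=0: revealed 9 new [(3,0) (3,1) (3,2) (4,0) (4,1) (4,2) (5,0) (5,1) (5,2)] -> total=10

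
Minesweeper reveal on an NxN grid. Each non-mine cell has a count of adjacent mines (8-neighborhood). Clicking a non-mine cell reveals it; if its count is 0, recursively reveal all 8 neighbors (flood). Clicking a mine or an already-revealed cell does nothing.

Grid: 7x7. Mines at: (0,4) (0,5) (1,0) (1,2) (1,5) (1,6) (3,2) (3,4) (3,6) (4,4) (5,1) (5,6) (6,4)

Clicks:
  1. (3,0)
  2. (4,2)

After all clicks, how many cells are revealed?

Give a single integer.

Answer: 7

Derivation:
Click 1 (3,0) count=0: revealed 6 new [(2,0) (2,1) (3,0) (3,1) (4,0) (4,1)] -> total=6
Click 2 (4,2) count=2: revealed 1 new [(4,2)] -> total=7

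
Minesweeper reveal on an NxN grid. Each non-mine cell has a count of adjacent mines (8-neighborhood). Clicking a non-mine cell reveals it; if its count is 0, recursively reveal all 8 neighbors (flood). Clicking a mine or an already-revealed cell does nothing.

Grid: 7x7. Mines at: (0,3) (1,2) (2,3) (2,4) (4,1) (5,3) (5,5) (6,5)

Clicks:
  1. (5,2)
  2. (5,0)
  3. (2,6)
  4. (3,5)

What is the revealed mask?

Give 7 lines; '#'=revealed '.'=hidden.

Click 1 (5,2) count=2: revealed 1 new [(5,2)] -> total=1
Click 2 (5,0) count=1: revealed 1 new [(5,0)] -> total=2
Click 3 (2,6) count=0: revealed 12 new [(0,4) (0,5) (0,6) (1,4) (1,5) (1,6) (2,5) (2,6) (3,5) (3,6) (4,5) (4,6)] -> total=14
Click 4 (3,5) count=1: revealed 0 new [(none)] -> total=14

Answer: ....###
....###
.....##
.....##
.....##
#.#....
.......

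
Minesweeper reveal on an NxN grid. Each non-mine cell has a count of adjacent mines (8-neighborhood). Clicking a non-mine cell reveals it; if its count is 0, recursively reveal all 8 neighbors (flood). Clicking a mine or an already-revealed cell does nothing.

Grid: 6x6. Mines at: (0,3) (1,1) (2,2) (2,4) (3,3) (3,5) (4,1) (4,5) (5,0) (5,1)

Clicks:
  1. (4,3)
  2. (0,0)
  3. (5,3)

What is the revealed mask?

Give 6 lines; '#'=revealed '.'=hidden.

Click 1 (4,3) count=1: revealed 1 new [(4,3)] -> total=1
Click 2 (0,0) count=1: revealed 1 new [(0,0)] -> total=2
Click 3 (5,3) count=0: revealed 5 new [(4,2) (4,4) (5,2) (5,3) (5,4)] -> total=7

Answer: #.....
......
......
......
..###.
..###.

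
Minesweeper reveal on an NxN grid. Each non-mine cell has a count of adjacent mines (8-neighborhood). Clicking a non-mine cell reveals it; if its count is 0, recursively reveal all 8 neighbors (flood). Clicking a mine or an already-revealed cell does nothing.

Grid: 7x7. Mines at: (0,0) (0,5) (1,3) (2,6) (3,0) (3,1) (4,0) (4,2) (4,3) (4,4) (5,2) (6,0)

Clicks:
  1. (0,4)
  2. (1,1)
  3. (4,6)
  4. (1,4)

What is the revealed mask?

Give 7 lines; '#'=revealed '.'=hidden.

Click 1 (0,4) count=2: revealed 1 new [(0,4)] -> total=1
Click 2 (1,1) count=1: revealed 1 new [(1,1)] -> total=2
Click 3 (4,6) count=0: revealed 12 new [(3,5) (3,6) (4,5) (4,6) (5,3) (5,4) (5,5) (5,6) (6,3) (6,4) (6,5) (6,6)] -> total=14
Click 4 (1,4) count=2: revealed 1 new [(1,4)] -> total=15

Answer: ....#..
.#..#..
.......
.....##
.....##
...####
...####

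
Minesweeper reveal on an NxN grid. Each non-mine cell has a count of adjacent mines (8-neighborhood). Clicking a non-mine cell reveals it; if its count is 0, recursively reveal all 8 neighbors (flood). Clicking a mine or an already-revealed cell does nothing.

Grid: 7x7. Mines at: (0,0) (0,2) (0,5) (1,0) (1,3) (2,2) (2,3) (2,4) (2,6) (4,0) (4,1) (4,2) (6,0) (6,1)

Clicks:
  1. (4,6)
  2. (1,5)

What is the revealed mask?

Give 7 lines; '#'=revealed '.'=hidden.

Click 1 (4,6) count=0: revealed 18 new [(3,3) (3,4) (3,5) (3,6) (4,3) (4,4) (4,5) (4,6) (5,2) (5,3) (5,4) (5,5) (5,6) (6,2) (6,3) (6,4) (6,5) (6,6)] -> total=18
Click 2 (1,5) count=3: revealed 1 new [(1,5)] -> total=19

Answer: .......
.....#.
.......
...####
...####
..#####
..#####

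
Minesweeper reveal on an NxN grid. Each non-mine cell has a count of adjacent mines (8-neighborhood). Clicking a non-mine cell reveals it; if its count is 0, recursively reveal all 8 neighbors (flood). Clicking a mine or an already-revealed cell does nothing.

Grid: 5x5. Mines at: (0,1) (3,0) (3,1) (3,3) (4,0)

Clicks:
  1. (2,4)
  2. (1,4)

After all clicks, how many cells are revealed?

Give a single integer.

Answer: 9

Derivation:
Click 1 (2,4) count=1: revealed 1 new [(2,4)] -> total=1
Click 2 (1,4) count=0: revealed 8 new [(0,2) (0,3) (0,4) (1,2) (1,3) (1,4) (2,2) (2,3)] -> total=9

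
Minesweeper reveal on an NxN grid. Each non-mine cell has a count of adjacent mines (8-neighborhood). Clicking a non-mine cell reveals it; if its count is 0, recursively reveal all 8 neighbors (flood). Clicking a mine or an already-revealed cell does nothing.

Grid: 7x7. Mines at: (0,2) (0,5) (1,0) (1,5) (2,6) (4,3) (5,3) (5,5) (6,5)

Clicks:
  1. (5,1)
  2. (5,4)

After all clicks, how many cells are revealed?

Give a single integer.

Answer: 24

Derivation:
Click 1 (5,1) count=0: revealed 23 new [(1,1) (1,2) (1,3) (1,4) (2,0) (2,1) (2,2) (2,3) (2,4) (3,0) (3,1) (3,2) (3,3) (3,4) (4,0) (4,1) (4,2) (5,0) (5,1) (5,2) (6,0) (6,1) (6,2)] -> total=23
Click 2 (5,4) count=4: revealed 1 new [(5,4)] -> total=24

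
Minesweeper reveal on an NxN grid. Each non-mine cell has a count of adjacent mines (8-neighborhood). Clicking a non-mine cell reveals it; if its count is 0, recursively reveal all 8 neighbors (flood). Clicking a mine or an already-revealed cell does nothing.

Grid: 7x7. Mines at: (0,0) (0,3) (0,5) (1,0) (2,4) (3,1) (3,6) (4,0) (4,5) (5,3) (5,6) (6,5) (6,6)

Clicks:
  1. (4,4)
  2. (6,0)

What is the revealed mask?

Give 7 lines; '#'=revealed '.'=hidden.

Click 1 (4,4) count=2: revealed 1 new [(4,4)] -> total=1
Click 2 (6,0) count=0: revealed 6 new [(5,0) (5,1) (5,2) (6,0) (6,1) (6,2)] -> total=7

Answer: .......
.......
.......
.......
....#..
###....
###....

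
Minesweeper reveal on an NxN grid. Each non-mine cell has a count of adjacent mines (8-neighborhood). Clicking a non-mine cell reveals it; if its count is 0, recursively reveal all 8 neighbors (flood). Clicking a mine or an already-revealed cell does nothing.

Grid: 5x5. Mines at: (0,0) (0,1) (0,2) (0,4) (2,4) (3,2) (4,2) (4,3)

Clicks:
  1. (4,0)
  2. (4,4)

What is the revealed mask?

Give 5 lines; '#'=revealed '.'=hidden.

Click 1 (4,0) count=0: revealed 8 new [(1,0) (1,1) (2,0) (2,1) (3,0) (3,1) (4,0) (4,1)] -> total=8
Click 2 (4,4) count=1: revealed 1 new [(4,4)] -> total=9

Answer: .....
##...
##...
##...
##..#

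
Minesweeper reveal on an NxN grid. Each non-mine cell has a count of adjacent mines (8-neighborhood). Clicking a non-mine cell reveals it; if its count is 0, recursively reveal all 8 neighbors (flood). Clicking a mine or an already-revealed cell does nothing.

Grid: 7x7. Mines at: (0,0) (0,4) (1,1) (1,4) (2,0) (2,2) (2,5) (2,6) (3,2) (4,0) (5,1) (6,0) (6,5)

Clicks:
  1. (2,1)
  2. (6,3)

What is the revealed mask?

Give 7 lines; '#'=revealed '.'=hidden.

Click 1 (2,1) count=4: revealed 1 new [(2,1)] -> total=1
Click 2 (6,3) count=0: revealed 17 new [(3,3) (3,4) (3,5) (3,6) (4,2) (4,3) (4,4) (4,5) (4,6) (5,2) (5,3) (5,4) (5,5) (5,6) (6,2) (6,3) (6,4)] -> total=18

Answer: .......
.......
.#.....
...####
..#####
..#####
..###..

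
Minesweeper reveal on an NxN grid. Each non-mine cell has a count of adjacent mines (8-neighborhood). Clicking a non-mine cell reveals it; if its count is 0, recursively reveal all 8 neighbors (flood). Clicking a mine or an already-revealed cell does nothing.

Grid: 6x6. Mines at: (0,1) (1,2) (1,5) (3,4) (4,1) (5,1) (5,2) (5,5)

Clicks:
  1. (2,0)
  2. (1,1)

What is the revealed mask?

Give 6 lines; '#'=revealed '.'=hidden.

Click 1 (2,0) count=0: revealed 6 new [(1,0) (1,1) (2,0) (2,1) (3,0) (3,1)] -> total=6
Click 2 (1,1) count=2: revealed 0 new [(none)] -> total=6

Answer: ......
##....
##....
##....
......
......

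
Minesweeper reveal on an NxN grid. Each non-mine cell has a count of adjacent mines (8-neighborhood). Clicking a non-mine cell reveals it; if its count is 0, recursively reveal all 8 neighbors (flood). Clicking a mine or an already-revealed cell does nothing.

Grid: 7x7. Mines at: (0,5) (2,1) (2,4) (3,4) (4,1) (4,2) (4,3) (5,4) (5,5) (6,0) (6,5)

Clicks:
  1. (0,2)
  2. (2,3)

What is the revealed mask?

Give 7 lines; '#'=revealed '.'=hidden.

Click 1 (0,2) count=0: revealed 10 new [(0,0) (0,1) (0,2) (0,3) (0,4) (1,0) (1,1) (1,2) (1,3) (1,4)] -> total=10
Click 2 (2,3) count=2: revealed 1 new [(2,3)] -> total=11

Answer: #####..
#####..
...#...
.......
.......
.......
.......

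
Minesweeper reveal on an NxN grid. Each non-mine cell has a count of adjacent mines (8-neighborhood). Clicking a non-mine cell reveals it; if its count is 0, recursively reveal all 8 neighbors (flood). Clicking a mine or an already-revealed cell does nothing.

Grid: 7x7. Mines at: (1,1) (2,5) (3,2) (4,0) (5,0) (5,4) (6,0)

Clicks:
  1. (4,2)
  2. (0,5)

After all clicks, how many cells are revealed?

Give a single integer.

Click 1 (4,2) count=1: revealed 1 new [(4,2)] -> total=1
Click 2 (0,5) count=0: revealed 13 new [(0,2) (0,3) (0,4) (0,5) (0,6) (1,2) (1,3) (1,4) (1,5) (1,6) (2,2) (2,3) (2,4)] -> total=14

Answer: 14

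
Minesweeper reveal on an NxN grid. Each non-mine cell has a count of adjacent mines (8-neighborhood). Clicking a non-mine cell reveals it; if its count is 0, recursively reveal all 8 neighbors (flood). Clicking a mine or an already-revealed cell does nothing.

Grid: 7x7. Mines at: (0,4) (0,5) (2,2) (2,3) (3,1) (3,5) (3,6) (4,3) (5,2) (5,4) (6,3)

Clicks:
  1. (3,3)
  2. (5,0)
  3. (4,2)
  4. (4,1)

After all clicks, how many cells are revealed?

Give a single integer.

Answer: 8

Derivation:
Click 1 (3,3) count=3: revealed 1 new [(3,3)] -> total=1
Click 2 (5,0) count=0: revealed 6 new [(4,0) (4,1) (5,0) (5,1) (6,0) (6,1)] -> total=7
Click 3 (4,2) count=3: revealed 1 new [(4,2)] -> total=8
Click 4 (4,1) count=2: revealed 0 new [(none)] -> total=8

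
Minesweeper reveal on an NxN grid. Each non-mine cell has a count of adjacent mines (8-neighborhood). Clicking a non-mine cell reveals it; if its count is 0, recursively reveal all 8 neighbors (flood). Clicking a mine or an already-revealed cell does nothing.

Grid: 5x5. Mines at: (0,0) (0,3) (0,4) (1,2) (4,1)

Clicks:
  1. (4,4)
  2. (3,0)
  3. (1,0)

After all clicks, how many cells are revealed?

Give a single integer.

Answer: 13

Derivation:
Click 1 (4,4) count=0: revealed 11 new [(1,3) (1,4) (2,2) (2,3) (2,4) (3,2) (3,3) (3,4) (4,2) (4,3) (4,4)] -> total=11
Click 2 (3,0) count=1: revealed 1 new [(3,0)] -> total=12
Click 3 (1,0) count=1: revealed 1 new [(1,0)] -> total=13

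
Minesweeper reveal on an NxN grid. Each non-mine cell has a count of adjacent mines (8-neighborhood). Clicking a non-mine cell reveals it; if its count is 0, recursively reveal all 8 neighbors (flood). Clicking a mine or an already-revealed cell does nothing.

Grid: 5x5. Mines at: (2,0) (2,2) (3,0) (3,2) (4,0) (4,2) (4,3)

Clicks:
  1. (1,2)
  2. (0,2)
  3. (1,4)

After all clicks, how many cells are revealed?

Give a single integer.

Click 1 (1,2) count=1: revealed 1 new [(1,2)] -> total=1
Click 2 (0,2) count=0: revealed 13 new [(0,0) (0,1) (0,2) (0,3) (0,4) (1,0) (1,1) (1,3) (1,4) (2,3) (2,4) (3,3) (3,4)] -> total=14
Click 3 (1,4) count=0: revealed 0 new [(none)] -> total=14

Answer: 14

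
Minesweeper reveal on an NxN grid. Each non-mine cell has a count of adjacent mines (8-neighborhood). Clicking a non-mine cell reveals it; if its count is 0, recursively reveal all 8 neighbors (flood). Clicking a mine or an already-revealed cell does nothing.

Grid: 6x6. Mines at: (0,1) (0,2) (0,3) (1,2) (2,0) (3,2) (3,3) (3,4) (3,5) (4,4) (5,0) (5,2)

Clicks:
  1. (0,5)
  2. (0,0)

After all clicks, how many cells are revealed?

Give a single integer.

Click 1 (0,5) count=0: revealed 6 new [(0,4) (0,5) (1,4) (1,5) (2,4) (2,5)] -> total=6
Click 2 (0,0) count=1: revealed 1 new [(0,0)] -> total=7

Answer: 7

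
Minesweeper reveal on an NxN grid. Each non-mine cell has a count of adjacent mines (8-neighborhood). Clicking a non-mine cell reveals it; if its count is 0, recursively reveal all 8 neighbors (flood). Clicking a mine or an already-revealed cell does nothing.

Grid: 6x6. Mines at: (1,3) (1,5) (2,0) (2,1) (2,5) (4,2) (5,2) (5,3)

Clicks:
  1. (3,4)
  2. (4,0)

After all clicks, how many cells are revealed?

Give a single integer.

Answer: 7

Derivation:
Click 1 (3,4) count=1: revealed 1 new [(3,4)] -> total=1
Click 2 (4,0) count=0: revealed 6 new [(3,0) (3,1) (4,0) (4,1) (5,0) (5,1)] -> total=7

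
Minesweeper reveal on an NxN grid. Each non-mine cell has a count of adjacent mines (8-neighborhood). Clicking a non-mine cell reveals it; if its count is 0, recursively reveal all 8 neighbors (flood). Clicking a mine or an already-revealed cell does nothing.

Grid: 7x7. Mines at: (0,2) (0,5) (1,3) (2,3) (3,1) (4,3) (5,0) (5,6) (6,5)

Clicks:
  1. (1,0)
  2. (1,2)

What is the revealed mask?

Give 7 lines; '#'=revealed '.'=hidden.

Click 1 (1,0) count=0: revealed 6 new [(0,0) (0,1) (1,0) (1,1) (2,0) (2,1)] -> total=6
Click 2 (1,2) count=3: revealed 1 new [(1,2)] -> total=7

Answer: ##.....
###....
##.....
.......
.......
.......
.......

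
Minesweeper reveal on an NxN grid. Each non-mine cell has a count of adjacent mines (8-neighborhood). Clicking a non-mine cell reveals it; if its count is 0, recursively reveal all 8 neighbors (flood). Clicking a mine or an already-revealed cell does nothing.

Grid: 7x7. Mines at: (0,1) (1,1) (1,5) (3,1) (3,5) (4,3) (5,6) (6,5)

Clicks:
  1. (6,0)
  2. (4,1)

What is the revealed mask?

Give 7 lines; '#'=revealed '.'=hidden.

Click 1 (6,0) count=0: revealed 13 new [(4,0) (4,1) (4,2) (5,0) (5,1) (5,2) (5,3) (5,4) (6,0) (6,1) (6,2) (6,3) (6,4)] -> total=13
Click 2 (4,1) count=1: revealed 0 new [(none)] -> total=13

Answer: .......
.......
.......
.......
###....
#####..
#####..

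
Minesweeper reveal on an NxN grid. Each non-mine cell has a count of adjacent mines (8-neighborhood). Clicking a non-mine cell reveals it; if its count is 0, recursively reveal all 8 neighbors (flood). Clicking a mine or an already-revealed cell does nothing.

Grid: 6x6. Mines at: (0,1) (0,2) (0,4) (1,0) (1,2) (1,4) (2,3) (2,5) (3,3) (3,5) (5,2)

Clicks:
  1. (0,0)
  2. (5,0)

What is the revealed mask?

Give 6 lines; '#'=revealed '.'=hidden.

Click 1 (0,0) count=2: revealed 1 new [(0,0)] -> total=1
Click 2 (5,0) count=0: revealed 11 new [(2,0) (2,1) (2,2) (3,0) (3,1) (3,2) (4,0) (4,1) (4,2) (5,0) (5,1)] -> total=12

Answer: #.....
......
###...
###...
###...
##....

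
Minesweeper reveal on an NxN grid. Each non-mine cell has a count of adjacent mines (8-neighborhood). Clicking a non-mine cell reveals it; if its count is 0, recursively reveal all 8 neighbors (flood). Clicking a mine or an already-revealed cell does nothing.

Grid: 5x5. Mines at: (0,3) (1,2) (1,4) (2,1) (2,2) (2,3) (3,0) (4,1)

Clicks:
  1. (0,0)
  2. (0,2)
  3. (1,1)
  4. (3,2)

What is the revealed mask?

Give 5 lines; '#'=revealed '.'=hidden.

Answer: ###..
##...
.....
..#..
.....

Derivation:
Click 1 (0,0) count=0: revealed 4 new [(0,0) (0,1) (1,0) (1,1)] -> total=4
Click 2 (0,2) count=2: revealed 1 new [(0,2)] -> total=5
Click 3 (1,1) count=3: revealed 0 new [(none)] -> total=5
Click 4 (3,2) count=4: revealed 1 new [(3,2)] -> total=6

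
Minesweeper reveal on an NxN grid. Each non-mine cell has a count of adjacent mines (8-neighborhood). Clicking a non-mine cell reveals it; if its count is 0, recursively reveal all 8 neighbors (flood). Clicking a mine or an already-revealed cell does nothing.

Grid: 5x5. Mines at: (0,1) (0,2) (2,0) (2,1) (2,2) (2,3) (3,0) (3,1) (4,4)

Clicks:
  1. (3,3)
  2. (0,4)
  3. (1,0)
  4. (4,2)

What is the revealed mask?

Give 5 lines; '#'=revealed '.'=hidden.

Click 1 (3,3) count=3: revealed 1 new [(3,3)] -> total=1
Click 2 (0,4) count=0: revealed 4 new [(0,3) (0,4) (1,3) (1,4)] -> total=5
Click 3 (1,0) count=3: revealed 1 new [(1,0)] -> total=6
Click 4 (4,2) count=1: revealed 1 new [(4,2)] -> total=7

Answer: ...##
#..##
.....
...#.
..#..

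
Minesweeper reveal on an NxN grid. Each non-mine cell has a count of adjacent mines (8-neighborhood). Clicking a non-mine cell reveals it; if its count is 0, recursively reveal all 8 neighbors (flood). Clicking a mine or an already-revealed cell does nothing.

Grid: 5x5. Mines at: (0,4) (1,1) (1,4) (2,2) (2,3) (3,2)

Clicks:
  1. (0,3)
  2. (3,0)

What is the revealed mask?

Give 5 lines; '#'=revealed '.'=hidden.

Click 1 (0,3) count=2: revealed 1 new [(0,3)] -> total=1
Click 2 (3,0) count=0: revealed 6 new [(2,0) (2,1) (3,0) (3,1) (4,0) (4,1)] -> total=7

Answer: ...#.
.....
##...
##...
##...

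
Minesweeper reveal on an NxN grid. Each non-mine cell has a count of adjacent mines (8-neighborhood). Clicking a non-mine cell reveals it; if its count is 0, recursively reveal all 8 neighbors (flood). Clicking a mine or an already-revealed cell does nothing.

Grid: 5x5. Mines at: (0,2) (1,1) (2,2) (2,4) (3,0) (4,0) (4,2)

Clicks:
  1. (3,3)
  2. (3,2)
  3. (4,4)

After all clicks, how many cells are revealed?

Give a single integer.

Answer: 5

Derivation:
Click 1 (3,3) count=3: revealed 1 new [(3,3)] -> total=1
Click 2 (3,2) count=2: revealed 1 new [(3,2)] -> total=2
Click 3 (4,4) count=0: revealed 3 new [(3,4) (4,3) (4,4)] -> total=5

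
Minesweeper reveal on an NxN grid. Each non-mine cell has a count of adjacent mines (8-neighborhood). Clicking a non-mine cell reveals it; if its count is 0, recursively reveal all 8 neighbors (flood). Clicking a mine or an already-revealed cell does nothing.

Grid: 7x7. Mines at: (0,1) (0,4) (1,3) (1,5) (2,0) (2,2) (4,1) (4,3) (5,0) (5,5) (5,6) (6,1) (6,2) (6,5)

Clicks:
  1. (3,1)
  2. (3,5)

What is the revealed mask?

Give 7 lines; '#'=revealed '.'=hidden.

Click 1 (3,1) count=3: revealed 1 new [(3,1)] -> total=1
Click 2 (3,5) count=0: revealed 9 new [(2,4) (2,5) (2,6) (3,4) (3,5) (3,6) (4,4) (4,5) (4,6)] -> total=10

Answer: .......
.......
....###
.#..###
....###
.......
.......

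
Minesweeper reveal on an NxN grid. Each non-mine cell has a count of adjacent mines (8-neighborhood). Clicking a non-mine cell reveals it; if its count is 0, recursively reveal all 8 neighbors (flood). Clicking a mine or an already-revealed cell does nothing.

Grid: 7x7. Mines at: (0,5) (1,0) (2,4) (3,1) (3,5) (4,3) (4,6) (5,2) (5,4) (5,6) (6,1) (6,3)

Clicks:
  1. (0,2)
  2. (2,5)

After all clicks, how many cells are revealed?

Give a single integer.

Click 1 (0,2) count=0: revealed 11 new [(0,1) (0,2) (0,3) (0,4) (1,1) (1,2) (1,3) (1,4) (2,1) (2,2) (2,3)] -> total=11
Click 2 (2,5) count=2: revealed 1 new [(2,5)] -> total=12

Answer: 12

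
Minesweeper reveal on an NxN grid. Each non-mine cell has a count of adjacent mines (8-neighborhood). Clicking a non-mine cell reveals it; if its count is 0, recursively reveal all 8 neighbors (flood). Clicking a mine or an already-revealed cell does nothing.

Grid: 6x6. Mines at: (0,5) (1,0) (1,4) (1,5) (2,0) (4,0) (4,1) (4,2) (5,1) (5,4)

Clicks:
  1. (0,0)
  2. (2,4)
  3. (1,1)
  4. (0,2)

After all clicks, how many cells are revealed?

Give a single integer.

Click 1 (0,0) count=1: revealed 1 new [(0,0)] -> total=1
Click 2 (2,4) count=2: revealed 1 new [(2,4)] -> total=2
Click 3 (1,1) count=2: revealed 1 new [(1,1)] -> total=3
Click 4 (0,2) count=0: revealed 11 new [(0,1) (0,2) (0,3) (1,2) (1,3) (2,1) (2,2) (2,3) (3,1) (3,2) (3,3)] -> total=14

Answer: 14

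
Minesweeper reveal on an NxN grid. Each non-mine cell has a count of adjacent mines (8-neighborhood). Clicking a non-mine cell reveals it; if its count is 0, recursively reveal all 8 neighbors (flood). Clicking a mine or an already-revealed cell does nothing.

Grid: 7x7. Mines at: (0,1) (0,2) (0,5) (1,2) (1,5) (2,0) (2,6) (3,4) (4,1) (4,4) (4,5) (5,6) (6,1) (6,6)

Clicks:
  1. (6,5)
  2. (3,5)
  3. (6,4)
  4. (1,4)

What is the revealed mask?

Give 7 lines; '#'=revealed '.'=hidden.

Click 1 (6,5) count=2: revealed 1 new [(6,5)] -> total=1
Click 2 (3,5) count=4: revealed 1 new [(3,5)] -> total=2
Click 3 (6,4) count=0: revealed 7 new [(5,2) (5,3) (5,4) (5,5) (6,2) (6,3) (6,4)] -> total=9
Click 4 (1,4) count=2: revealed 1 new [(1,4)] -> total=10

Answer: .......
....#..
.......
.....#.
.......
..####.
..####.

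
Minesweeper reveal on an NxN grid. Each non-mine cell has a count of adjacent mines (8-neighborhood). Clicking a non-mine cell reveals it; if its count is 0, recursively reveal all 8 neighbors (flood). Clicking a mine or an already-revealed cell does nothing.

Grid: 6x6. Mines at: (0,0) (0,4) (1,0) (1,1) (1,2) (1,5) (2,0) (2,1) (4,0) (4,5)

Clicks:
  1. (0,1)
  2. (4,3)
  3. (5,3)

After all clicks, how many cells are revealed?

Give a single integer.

Click 1 (0,1) count=4: revealed 1 new [(0,1)] -> total=1
Click 2 (4,3) count=0: revealed 15 new [(2,2) (2,3) (2,4) (3,1) (3,2) (3,3) (3,4) (4,1) (4,2) (4,3) (4,4) (5,1) (5,2) (5,3) (5,4)] -> total=16
Click 3 (5,3) count=0: revealed 0 new [(none)] -> total=16

Answer: 16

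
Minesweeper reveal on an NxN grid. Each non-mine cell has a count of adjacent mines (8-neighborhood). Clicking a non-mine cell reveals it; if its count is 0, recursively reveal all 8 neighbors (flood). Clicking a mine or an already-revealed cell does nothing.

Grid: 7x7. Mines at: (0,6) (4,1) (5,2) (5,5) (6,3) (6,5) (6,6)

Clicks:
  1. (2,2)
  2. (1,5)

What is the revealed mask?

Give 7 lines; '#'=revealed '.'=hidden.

Click 1 (2,2) count=0: revealed 32 new [(0,0) (0,1) (0,2) (0,3) (0,4) (0,5) (1,0) (1,1) (1,2) (1,3) (1,4) (1,5) (1,6) (2,0) (2,1) (2,2) (2,3) (2,4) (2,5) (2,6) (3,0) (3,1) (3,2) (3,3) (3,4) (3,5) (3,6) (4,2) (4,3) (4,4) (4,5) (4,6)] -> total=32
Click 2 (1,5) count=1: revealed 0 new [(none)] -> total=32

Answer: ######.
#######
#######
#######
..#####
.......
.......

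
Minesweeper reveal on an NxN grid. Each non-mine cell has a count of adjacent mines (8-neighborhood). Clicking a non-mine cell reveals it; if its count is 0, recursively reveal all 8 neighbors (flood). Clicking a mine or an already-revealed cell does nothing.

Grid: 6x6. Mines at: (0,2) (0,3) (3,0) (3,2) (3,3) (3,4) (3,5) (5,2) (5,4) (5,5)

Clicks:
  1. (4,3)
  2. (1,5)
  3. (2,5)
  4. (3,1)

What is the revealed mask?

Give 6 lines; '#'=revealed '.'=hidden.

Click 1 (4,3) count=5: revealed 1 new [(4,3)] -> total=1
Click 2 (1,5) count=0: revealed 6 new [(0,4) (0,5) (1,4) (1,5) (2,4) (2,5)] -> total=7
Click 3 (2,5) count=2: revealed 0 new [(none)] -> total=7
Click 4 (3,1) count=2: revealed 1 new [(3,1)] -> total=8

Answer: ....##
....##
....##
.#....
...#..
......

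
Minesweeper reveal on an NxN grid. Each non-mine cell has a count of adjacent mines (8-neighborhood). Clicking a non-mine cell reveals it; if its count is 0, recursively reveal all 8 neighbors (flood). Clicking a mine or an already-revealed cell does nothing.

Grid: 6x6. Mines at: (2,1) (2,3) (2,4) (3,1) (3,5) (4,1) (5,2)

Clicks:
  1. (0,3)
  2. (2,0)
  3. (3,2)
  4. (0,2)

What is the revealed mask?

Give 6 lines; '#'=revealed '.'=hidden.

Answer: ######
######
#.....
..#...
......
......

Derivation:
Click 1 (0,3) count=0: revealed 12 new [(0,0) (0,1) (0,2) (0,3) (0,4) (0,5) (1,0) (1,1) (1,2) (1,3) (1,4) (1,5)] -> total=12
Click 2 (2,0) count=2: revealed 1 new [(2,0)] -> total=13
Click 3 (3,2) count=4: revealed 1 new [(3,2)] -> total=14
Click 4 (0,2) count=0: revealed 0 new [(none)] -> total=14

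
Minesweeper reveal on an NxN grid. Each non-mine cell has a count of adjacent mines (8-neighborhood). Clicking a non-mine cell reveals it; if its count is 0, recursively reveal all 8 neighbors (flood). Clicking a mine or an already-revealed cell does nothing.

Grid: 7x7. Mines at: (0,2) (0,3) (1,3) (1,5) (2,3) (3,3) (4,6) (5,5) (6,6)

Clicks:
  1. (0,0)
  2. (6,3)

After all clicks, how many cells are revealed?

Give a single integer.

Click 1 (0,0) count=0: revealed 26 new [(0,0) (0,1) (1,0) (1,1) (1,2) (2,0) (2,1) (2,2) (3,0) (3,1) (3,2) (4,0) (4,1) (4,2) (4,3) (4,4) (5,0) (5,1) (5,2) (5,3) (5,4) (6,0) (6,1) (6,2) (6,3) (6,4)] -> total=26
Click 2 (6,3) count=0: revealed 0 new [(none)] -> total=26

Answer: 26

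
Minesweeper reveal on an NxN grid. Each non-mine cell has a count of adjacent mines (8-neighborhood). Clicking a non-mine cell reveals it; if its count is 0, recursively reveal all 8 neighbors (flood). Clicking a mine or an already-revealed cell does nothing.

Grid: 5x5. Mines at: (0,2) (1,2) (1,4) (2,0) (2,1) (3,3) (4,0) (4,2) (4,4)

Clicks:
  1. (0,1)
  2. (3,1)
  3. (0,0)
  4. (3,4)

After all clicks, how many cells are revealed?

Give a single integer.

Click 1 (0,1) count=2: revealed 1 new [(0,1)] -> total=1
Click 2 (3,1) count=4: revealed 1 new [(3,1)] -> total=2
Click 3 (0,0) count=0: revealed 3 new [(0,0) (1,0) (1,1)] -> total=5
Click 4 (3,4) count=2: revealed 1 new [(3,4)] -> total=6

Answer: 6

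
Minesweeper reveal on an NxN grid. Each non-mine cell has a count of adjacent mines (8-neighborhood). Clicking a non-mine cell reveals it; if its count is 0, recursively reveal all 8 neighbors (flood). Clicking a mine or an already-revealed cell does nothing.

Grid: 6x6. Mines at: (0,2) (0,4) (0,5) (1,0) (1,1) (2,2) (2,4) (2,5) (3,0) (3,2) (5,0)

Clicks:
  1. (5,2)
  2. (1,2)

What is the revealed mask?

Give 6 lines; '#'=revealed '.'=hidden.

Click 1 (5,2) count=0: revealed 13 new [(3,3) (3,4) (3,5) (4,1) (4,2) (4,3) (4,4) (4,5) (5,1) (5,2) (5,3) (5,4) (5,5)] -> total=13
Click 2 (1,2) count=3: revealed 1 new [(1,2)] -> total=14

Answer: ......
..#...
......
...###
.#####
.#####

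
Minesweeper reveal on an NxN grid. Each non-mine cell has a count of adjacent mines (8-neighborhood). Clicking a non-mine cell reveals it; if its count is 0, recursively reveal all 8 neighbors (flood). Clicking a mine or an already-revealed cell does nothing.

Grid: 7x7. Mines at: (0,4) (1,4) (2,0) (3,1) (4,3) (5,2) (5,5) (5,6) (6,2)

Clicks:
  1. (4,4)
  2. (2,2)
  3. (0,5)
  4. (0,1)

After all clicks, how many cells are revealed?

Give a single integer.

Click 1 (4,4) count=2: revealed 1 new [(4,4)] -> total=1
Click 2 (2,2) count=1: revealed 1 new [(2,2)] -> total=2
Click 3 (0,5) count=2: revealed 1 new [(0,5)] -> total=3
Click 4 (0,1) count=0: revealed 10 new [(0,0) (0,1) (0,2) (0,3) (1,0) (1,1) (1,2) (1,3) (2,1) (2,3)] -> total=13

Answer: 13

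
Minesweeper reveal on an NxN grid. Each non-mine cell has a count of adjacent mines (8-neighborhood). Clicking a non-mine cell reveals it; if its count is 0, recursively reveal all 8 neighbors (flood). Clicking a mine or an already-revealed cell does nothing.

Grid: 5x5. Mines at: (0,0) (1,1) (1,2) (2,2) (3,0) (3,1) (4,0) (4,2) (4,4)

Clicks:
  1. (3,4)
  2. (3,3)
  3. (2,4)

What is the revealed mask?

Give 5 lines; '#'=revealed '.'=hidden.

Click 1 (3,4) count=1: revealed 1 new [(3,4)] -> total=1
Click 2 (3,3) count=3: revealed 1 new [(3,3)] -> total=2
Click 3 (2,4) count=0: revealed 6 new [(0,3) (0,4) (1,3) (1,4) (2,3) (2,4)] -> total=8

Answer: ...##
...##
...##
...##
.....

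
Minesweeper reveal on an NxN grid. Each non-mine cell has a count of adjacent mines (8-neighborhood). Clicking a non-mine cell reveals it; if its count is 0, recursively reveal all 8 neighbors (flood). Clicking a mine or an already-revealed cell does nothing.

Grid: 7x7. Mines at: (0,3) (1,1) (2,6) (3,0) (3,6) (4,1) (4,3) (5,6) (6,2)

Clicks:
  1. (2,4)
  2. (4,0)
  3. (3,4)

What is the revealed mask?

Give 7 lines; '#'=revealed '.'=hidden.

Answer: .......
..####.
..####.
..####.
#......
.......
.......

Derivation:
Click 1 (2,4) count=0: revealed 12 new [(1,2) (1,3) (1,4) (1,5) (2,2) (2,3) (2,4) (2,5) (3,2) (3,3) (3,4) (3,5)] -> total=12
Click 2 (4,0) count=2: revealed 1 new [(4,0)] -> total=13
Click 3 (3,4) count=1: revealed 0 new [(none)] -> total=13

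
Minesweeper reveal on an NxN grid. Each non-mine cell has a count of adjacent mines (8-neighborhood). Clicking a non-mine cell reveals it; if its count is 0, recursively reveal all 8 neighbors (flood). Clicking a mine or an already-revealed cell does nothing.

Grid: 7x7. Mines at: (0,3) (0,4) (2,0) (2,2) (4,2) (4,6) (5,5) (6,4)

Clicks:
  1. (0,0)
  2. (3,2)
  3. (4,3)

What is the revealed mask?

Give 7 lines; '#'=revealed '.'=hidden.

Click 1 (0,0) count=0: revealed 6 new [(0,0) (0,1) (0,2) (1,0) (1,1) (1,2)] -> total=6
Click 2 (3,2) count=2: revealed 1 new [(3,2)] -> total=7
Click 3 (4,3) count=1: revealed 1 new [(4,3)] -> total=8

Answer: ###....
###....
.......
..#....
...#...
.......
.......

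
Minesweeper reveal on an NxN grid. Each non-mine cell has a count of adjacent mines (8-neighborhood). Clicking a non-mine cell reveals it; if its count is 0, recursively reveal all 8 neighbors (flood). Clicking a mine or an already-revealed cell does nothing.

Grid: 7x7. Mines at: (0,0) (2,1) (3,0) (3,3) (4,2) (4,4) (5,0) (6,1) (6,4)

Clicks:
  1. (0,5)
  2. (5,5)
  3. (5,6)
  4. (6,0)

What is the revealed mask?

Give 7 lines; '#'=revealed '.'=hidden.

Click 1 (0,5) count=0: revealed 26 new [(0,1) (0,2) (0,3) (0,4) (0,5) (0,6) (1,1) (1,2) (1,3) (1,4) (1,5) (1,6) (2,2) (2,3) (2,4) (2,5) (2,6) (3,4) (3,5) (3,6) (4,5) (4,6) (5,5) (5,6) (6,5) (6,6)] -> total=26
Click 2 (5,5) count=2: revealed 0 new [(none)] -> total=26
Click 3 (5,6) count=0: revealed 0 new [(none)] -> total=26
Click 4 (6,0) count=2: revealed 1 new [(6,0)] -> total=27

Answer: .######
.######
..#####
....###
.....##
.....##
#....##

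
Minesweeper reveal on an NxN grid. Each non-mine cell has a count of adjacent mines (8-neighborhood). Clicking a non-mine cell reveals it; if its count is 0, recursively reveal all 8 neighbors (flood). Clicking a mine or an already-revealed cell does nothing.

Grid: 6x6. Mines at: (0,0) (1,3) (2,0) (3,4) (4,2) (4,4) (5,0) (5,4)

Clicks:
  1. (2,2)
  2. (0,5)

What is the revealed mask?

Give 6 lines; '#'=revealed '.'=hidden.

Answer: ....##
....##
..#.##
......
......
......

Derivation:
Click 1 (2,2) count=1: revealed 1 new [(2,2)] -> total=1
Click 2 (0,5) count=0: revealed 6 new [(0,4) (0,5) (1,4) (1,5) (2,4) (2,5)] -> total=7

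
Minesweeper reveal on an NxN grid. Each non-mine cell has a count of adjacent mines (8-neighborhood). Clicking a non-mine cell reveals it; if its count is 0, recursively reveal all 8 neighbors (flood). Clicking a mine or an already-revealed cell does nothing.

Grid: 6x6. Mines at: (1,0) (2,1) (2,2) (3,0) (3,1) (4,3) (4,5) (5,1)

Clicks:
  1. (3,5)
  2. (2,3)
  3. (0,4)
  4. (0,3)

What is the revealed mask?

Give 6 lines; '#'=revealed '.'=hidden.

Click 1 (3,5) count=1: revealed 1 new [(3,5)] -> total=1
Click 2 (2,3) count=1: revealed 1 new [(2,3)] -> total=2
Click 3 (0,4) count=0: revealed 14 new [(0,1) (0,2) (0,3) (0,4) (0,5) (1,1) (1,2) (1,3) (1,4) (1,5) (2,4) (2,5) (3,3) (3,4)] -> total=16
Click 4 (0,3) count=0: revealed 0 new [(none)] -> total=16

Answer: .#####
.#####
...###
...###
......
......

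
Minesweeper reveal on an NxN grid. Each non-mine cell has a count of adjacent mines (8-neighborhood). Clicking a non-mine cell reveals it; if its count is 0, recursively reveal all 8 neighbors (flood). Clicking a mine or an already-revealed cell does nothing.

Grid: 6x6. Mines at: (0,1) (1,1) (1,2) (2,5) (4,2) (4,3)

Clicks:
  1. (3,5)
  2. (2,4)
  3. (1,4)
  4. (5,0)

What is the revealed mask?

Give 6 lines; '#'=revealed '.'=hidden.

Answer: ......
....#.
##..#.
##...#
##....
##....

Derivation:
Click 1 (3,5) count=1: revealed 1 new [(3,5)] -> total=1
Click 2 (2,4) count=1: revealed 1 new [(2,4)] -> total=2
Click 3 (1,4) count=1: revealed 1 new [(1,4)] -> total=3
Click 4 (5,0) count=0: revealed 8 new [(2,0) (2,1) (3,0) (3,1) (4,0) (4,1) (5,0) (5,1)] -> total=11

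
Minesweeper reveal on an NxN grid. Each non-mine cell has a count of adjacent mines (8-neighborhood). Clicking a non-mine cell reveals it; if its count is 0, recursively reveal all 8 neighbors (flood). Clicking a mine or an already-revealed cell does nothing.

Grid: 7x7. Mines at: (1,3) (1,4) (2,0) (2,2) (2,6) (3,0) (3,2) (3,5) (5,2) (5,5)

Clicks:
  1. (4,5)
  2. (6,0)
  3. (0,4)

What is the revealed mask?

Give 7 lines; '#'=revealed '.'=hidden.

Answer: ....#..
.......
.......
.......
##...#.
##.....
##.....

Derivation:
Click 1 (4,5) count=2: revealed 1 new [(4,5)] -> total=1
Click 2 (6,0) count=0: revealed 6 new [(4,0) (4,1) (5,0) (5,1) (6,0) (6,1)] -> total=7
Click 3 (0,4) count=2: revealed 1 new [(0,4)] -> total=8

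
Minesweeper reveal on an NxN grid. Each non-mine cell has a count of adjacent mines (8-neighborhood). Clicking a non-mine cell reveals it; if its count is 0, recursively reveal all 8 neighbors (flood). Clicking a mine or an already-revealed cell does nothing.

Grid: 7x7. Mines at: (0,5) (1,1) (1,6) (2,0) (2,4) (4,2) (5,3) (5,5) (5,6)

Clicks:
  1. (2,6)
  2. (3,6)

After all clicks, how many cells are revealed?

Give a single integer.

Click 1 (2,6) count=1: revealed 1 new [(2,6)] -> total=1
Click 2 (3,6) count=0: revealed 5 new [(2,5) (3,5) (3,6) (4,5) (4,6)] -> total=6

Answer: 6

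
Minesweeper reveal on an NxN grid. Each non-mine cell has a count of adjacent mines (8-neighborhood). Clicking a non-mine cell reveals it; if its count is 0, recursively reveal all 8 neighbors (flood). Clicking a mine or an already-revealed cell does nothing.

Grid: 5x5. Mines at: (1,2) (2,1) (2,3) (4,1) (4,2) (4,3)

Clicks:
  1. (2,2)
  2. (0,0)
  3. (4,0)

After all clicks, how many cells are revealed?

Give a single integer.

Click 1 (2,2) count=3: revealed 1 new [(2,2)] -> total=1
Click 2 (0,0) count=0: revealed 4 new [(0,0) (0,1) (1,0) (1,1)] -> total=5
Click 3 (4,0) count=1: revealed 1 new [(4,0)] -> total=6

Answer: 6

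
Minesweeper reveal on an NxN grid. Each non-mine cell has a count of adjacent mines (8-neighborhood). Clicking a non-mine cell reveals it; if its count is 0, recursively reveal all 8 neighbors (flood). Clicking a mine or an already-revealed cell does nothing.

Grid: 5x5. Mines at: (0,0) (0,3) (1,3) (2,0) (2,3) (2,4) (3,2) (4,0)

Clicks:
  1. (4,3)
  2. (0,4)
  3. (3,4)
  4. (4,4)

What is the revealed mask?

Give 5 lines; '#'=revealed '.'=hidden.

Answer: ....#
.....
.....
...##
...##

Derivation:
Click 1 (4,3) count=1: revealed 1 new [(4,3)] -> total=1
Click 2 (0,4) count=2: revealed 1 new [(0,4)] -> total=2
Click 3 (3,4) count=2: revealed 1 new [(3,4)] -> total=3
Click 4 (4,4) count=0: revealed 2 new [(3,3) (4,4)] -> total=5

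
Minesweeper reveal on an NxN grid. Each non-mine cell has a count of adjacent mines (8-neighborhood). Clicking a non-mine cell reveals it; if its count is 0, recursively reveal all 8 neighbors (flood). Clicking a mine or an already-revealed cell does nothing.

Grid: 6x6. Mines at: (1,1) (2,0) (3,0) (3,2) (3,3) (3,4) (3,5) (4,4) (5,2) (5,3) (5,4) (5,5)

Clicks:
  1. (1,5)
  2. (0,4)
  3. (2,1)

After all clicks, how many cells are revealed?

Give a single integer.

Answer: 13

Derivation:
Click 1 (1,5) count=0: revealed 12 new [(0,2) (0,3) (0,4) (0,5) (1,2) (1,3) (1,4) (1,5) (2,2) (2,3) (2,4) (2,5)] -> total=12
Click 2 (0,4) count=0: revealed 0 new [(none)] -> total=12
Click 3 (2,1) count=4: revealed 1 new [(2,1)] -> total=13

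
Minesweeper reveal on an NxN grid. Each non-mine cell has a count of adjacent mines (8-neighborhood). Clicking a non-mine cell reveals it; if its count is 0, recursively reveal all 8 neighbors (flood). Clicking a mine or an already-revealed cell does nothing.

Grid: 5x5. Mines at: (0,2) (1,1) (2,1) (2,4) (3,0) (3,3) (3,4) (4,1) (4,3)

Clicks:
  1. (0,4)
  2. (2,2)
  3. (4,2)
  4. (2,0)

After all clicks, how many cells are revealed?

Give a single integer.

Answer: 7

Derivation:
Click 1 (0,4) count=0: revealed 4 new [(0,3) (0,4) (1,3) (1,4)] -> total=4
Click 2 (2,2) count=3: revealed 1 new [(2,2)] -> total=5
Click 3 (4,2) count=3: revealed 1 new [(4,2)] -> total=6
Click 4 (2,0) count=3: revealed 1 new [(2,0)] -> total=7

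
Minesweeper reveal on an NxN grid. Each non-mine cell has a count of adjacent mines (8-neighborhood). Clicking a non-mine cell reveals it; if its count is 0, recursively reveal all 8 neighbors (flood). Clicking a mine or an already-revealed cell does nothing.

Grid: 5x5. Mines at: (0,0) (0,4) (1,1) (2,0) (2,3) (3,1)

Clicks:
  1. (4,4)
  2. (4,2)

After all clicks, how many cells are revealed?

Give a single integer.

Answer: 6

Derivation:
Click 1 (4,4) count=0: revealed 6 new [(3,2) (3,3) (3,4) (4,2) (4,3) (4,4)] -> total=6
Click 2 (4,2) count=1: revealed 0 new [(none)] -> total=6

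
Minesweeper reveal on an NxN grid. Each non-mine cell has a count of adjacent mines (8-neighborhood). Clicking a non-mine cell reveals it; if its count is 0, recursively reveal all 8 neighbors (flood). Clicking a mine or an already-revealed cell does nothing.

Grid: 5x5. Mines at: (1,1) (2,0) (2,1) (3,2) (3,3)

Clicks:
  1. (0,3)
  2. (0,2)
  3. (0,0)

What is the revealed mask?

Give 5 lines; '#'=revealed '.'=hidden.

Answer: #.###
..###
..###
.....
.....

Derivation:
Click 1 (0,3) count=0: revealed 9 new [(0,2) (0,3) (0,4) (1,2) (1,3) (1,4) (2,2) (2,3) (2,4)] -> total=9
Click 2 (0,2) count=1: revealed 0 new [(none)] -> total=9
Click 3 (0,0) count=1: revealed 1 new [(0,0)] -> total=10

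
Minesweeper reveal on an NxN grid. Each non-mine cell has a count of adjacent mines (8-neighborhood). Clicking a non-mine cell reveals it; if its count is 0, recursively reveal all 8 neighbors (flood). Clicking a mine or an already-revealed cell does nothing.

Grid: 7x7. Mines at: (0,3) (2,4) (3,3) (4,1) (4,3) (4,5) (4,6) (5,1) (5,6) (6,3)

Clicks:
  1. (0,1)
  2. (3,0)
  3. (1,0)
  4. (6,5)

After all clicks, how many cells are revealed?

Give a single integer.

Click 1 (0,1) count=0: revealed 12 new [(0,0) (0,1) (0,2) (1,0) (1,1) (1,2) (2,0) (2,1) (2,2) (3,0) (3,1) (3,2)] -> total=12
Click 2 (3,0) count=1: revealed 0 new [(none)] -> total=12
Click 3 (1,0) count=0: revealed 0 new [(none)] -> total=12
Click 4 (6,5) count=1: revealed 1 new [(6,5)] -> total=13

Answer: 13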